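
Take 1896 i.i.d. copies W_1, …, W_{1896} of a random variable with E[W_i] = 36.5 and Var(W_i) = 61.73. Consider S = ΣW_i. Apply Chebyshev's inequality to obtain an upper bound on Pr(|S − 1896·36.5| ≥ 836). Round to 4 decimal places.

0.1675

Var(S) = n·Var(W_i) = 1896·61.73 = 117040.08.
Chebyshev: Pr(|S − 1896·36.5| ≥ 836) ≤ Var(S)/836² = 117040.08/698896 = 0.1675.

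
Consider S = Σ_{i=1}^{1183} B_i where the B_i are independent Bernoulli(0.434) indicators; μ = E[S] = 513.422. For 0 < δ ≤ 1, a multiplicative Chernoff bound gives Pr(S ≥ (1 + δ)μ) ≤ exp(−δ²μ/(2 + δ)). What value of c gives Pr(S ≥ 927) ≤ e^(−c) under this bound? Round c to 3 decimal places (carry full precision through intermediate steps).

Write 927 = (1 + δ)μ, so δ = 927/513.422 − 1 = 0.8055323…
Then the exponent is δ²μ/(2 + δ) = (927 − μ)² / (μ·(2 + δ)) = 118.747674.

118.748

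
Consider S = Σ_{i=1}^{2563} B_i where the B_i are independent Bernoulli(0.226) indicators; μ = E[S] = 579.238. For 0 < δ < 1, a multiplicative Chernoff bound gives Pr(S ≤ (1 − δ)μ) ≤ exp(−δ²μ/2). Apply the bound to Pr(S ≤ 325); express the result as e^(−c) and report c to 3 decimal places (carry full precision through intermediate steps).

Write 325 = (1 − δ)μ, so δ = 1 − 325/579.238 = 0.438918…
Then the exponent is δ²μ/2 = (μ − 325)²/(2μ) = 55.794821.

55.795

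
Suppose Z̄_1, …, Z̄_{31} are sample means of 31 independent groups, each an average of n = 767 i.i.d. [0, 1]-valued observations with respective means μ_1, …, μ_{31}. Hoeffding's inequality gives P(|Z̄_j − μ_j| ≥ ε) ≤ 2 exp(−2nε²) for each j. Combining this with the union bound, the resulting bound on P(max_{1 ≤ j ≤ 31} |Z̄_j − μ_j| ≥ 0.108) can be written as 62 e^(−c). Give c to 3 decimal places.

17.893

Union bound over the 31 events: P(max_{1 ≤ j ≤ 31} |Z̄_j − μ_j| ≥ 0.108) ≤ 31·2·exp(−2nε²) = 62 exp(−2·767·0.108²).
So c = 2·767·0.108² = 17.8926.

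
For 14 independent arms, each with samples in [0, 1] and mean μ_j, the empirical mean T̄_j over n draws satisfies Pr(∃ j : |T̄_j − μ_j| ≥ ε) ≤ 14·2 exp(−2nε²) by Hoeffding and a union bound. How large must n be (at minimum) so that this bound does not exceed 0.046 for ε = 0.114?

247

Need 2·14·exp(−2nε²) ≤ 0.046, i.e. exp(−2nε²) ≤ 0.046/28.
So 2nε² ≥ ln(28/0.046) = 6.411318.
Hence n ≥ 6.411318/(2·0.114²) = 246.665.
The smallest integer n is 247.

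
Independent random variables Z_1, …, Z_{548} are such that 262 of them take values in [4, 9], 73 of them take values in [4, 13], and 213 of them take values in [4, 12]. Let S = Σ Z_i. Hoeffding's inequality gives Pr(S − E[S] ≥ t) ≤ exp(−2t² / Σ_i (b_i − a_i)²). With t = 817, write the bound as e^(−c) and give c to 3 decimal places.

51.158

Σ(b_i − a_i)² = 262·5² + 73·9² + 213·8² = 26095.
c = 2t² / 26095 = 2·817² / 26095 = 51.1584.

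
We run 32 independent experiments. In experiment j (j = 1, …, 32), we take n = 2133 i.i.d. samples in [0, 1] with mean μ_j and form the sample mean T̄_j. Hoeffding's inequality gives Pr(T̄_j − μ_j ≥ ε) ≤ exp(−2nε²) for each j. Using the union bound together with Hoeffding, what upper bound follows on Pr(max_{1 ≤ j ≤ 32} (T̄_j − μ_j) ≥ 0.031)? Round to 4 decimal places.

0.5305

Per-experiment Hoeffding bound: exp(−2·2133·0.031²) = exp(−4.09963) = 0.016579.
Union bound over 32 events: 32·0.016579 = 0.53052.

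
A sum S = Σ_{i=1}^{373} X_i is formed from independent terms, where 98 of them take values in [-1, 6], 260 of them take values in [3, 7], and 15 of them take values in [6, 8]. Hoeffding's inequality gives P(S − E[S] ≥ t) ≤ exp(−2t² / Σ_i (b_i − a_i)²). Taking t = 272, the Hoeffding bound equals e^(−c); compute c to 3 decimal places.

Σ(b_i − a_i)² = 98·7² + 260·4² + 15·2² = 9022.
c = 2t² / 9022 = 2·272² / 9022 = 16.4008.

16.401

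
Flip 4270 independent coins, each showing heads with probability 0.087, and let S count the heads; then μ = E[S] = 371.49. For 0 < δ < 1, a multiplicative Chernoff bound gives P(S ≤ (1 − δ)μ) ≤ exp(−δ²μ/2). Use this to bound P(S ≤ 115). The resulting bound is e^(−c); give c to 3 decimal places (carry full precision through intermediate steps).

Write 115 = (1 − δ)μ, so δ = 1 − 115/371.49 = 0.6904358…
Then the exponent is δ²μ/2 = (μ − 115)²/(2μ) = 88.544941.

88.545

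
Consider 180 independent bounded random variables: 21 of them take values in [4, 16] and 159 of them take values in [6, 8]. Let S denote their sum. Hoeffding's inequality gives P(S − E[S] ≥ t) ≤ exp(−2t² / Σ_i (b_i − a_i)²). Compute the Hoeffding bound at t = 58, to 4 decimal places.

0.1591

Σ(b_i − a_i)² = 21·12² + 159·2² = 3660.
Exponent = 2·58² / 3660 = 1.83825.
Bound = exp(−1.83825) = 0.15910.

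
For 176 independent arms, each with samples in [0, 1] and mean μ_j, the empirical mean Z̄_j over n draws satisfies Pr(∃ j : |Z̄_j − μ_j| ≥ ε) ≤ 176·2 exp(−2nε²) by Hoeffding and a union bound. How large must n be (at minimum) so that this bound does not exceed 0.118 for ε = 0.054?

Need 2·176·exp(−2nε²) ≤ 0.118, i.e. exp(−2nε²) ≤ 0.118/352.
So 2nε² ≥ ln(352/0.118) = 8.000702.
Hence n ≥ 8.000702/(2·0.054²) = 1371.862.
The smallest integer n is 1372.

1372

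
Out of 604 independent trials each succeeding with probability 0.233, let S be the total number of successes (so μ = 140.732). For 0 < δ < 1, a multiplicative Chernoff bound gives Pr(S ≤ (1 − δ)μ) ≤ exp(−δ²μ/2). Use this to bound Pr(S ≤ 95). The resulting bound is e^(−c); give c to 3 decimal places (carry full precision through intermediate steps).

7.430

Write 95 = (1 − δ)μ, so δ = 1 − 95/140.732 = 0.3249581…
Then the exponent is δ²μ/2 = (μ − 95)²/(2μ) = 7.430491.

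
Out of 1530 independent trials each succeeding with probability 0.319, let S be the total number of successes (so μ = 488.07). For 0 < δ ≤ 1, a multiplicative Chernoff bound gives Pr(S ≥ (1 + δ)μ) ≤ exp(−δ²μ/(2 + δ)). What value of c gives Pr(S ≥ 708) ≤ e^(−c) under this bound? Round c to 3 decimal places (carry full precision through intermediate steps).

40.440

Write 708 = (1 + δ)μ, so δ = 708/488.07 − 1 = 0.4506116…
Then the exponent is δ²μ/(2 + δ) = (708 − μ)² / (μ·(2 + δ)) = 40.440112.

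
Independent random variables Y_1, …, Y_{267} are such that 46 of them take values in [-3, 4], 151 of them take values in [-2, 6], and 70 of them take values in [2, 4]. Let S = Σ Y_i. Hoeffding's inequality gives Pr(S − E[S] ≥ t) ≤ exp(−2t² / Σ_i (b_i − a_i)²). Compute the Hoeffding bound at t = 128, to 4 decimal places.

0.0681

Σ(b_i − a_i)² = 46·7² + 151·8² + 70·2² = 12198.
Exponent = 2·128² / 12198 = 2.68634.
Bound = exp(−2.68634) = 0.06813.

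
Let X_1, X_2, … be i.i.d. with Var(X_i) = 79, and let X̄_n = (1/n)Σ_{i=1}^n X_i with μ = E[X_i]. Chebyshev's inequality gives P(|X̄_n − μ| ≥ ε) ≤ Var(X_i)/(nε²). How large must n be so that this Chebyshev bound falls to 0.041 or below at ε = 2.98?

Require 79/(n·2.98²) ≤ 0.041, i.e. n ≥ 79/(0.041·2.98²) = 216.976.
The smallest integer n is 217.

217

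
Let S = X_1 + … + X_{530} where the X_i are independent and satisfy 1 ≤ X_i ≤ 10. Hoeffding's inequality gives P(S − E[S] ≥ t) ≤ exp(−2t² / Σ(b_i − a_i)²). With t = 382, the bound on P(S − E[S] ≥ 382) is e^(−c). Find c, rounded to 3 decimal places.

6.798

Σ(b_i − a_i)² = 530·(9)² = 42930.
c = 2t²/42930 = 2·382²/42930 = 6.7982.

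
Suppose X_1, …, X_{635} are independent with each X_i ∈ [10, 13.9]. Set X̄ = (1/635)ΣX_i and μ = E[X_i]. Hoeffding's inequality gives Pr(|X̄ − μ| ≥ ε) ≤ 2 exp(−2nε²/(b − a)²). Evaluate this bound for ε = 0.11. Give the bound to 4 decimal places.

0.7282

Exponent: 2nε²/(b − a)² = 2·635·0.11² / 3.9² = 1.01032.
Bound = 2·exp(−1.01032) = 0.72820.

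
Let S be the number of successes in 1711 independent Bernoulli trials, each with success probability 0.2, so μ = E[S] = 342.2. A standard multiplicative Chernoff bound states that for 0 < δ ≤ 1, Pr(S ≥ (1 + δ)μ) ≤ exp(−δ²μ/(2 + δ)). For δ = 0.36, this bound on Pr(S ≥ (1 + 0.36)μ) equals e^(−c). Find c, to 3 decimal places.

c = δ²μ/(2 + δ) = 0.36²·342.2/(2 + 0.36) = 18.7920.

18.792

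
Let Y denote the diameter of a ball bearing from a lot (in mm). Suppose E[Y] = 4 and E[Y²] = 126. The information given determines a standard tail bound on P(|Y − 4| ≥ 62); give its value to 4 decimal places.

0.0286

The first two moments determine the variance, so Chebyshev's inequality is the sharpest standard bound available.
Var(Y) = E[Y²] − (E[Y])² = 126 − 16 = 110.
Chebyshev's inequality: P(|Y − μ| ≥ t) ≤ Var(Y)/t² = 110/3844 = 0.0286.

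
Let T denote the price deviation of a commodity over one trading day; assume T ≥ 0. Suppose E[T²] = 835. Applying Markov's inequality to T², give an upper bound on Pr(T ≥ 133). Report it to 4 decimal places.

0.0472

Since T ≥ 0, the event {T ≥ 133} is the same as {T² ≥ 17689}.
Markov's inequality applied to T² gives Pr(T² ≥ 17689) ≤ E[T²]/17689 = 835/17689 = 0.0472.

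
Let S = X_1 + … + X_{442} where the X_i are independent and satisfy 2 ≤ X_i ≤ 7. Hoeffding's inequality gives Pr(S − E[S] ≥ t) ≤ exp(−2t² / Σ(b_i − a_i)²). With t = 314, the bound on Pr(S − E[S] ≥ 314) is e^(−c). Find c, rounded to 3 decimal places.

Σ(b_i − a_i)² = 442·(5)² = 11050.
c = 2t²/11050 = 2·314²/11050 = 17.8454.

17.845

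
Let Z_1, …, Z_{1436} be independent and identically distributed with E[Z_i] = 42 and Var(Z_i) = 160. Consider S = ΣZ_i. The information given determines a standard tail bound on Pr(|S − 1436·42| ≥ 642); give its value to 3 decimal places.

0.557

With mean and variance of each term known, Chebyshev's inequality bounds the deviation of the sum (or sample mean).
Var(S) = n·Var(Z_i) = 1436·160 = 229760.
Chebyshev: Pr(|S − 1436·42| ≥ 642) ≤ Var(S)/642² = 229760/412164 = 0.5574.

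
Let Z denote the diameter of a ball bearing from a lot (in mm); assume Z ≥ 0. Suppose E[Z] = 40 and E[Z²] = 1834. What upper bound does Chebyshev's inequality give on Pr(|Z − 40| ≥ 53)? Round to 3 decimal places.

Var(Z) = E[Z²] − (E[Z])² = 1834 − 1600 = 234.
Chebyshev's inequality: Pr(|Z − μ| ≥ t) ≤ Var(Z)/t² = 234/2809 = 0.0833.

0.083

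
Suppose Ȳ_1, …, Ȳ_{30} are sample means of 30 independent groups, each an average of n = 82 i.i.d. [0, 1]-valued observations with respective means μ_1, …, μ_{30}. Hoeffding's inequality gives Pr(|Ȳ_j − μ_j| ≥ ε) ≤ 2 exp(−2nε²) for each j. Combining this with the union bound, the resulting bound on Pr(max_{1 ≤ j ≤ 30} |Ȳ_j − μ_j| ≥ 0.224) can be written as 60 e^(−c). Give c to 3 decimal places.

8.229

Union bound over the 30 events: Pr(max_{1 ≤ j ≤ 30} |Ȳ_j − μ_j| ≥ 0.224) ≤ 30·2·exp(−2nε²) = 60 exp(−2·82·0.224²).
So c = 2·82·0.224² = 8.2289.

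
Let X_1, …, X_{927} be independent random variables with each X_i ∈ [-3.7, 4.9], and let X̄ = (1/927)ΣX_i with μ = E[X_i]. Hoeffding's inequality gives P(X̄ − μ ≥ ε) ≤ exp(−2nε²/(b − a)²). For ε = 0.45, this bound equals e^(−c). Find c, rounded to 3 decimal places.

c = 2nε²/(b − a)² = 2·927·0.45² / 8.6² = 5.0762.

5.076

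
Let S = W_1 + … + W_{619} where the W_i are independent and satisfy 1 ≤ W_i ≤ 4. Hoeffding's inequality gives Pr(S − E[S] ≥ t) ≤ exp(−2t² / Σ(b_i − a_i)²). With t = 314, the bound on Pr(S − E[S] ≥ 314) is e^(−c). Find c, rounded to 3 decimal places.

35.396

Σ(b_i − a_i)² = 619·(3)² = 5571.
c = 2t²/5571 = 2·314²/5571 = 35.3962.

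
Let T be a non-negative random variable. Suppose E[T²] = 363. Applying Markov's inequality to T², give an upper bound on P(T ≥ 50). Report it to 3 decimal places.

Since T ≥ 0, the event {T ≥ 50} is the same as {T² ≥ 2500}.
Markov's inequality applied to T² gives P(T² ≥ 2500) ≤ E[T²]/2500 = 363/2500 = 0.1452.

0.145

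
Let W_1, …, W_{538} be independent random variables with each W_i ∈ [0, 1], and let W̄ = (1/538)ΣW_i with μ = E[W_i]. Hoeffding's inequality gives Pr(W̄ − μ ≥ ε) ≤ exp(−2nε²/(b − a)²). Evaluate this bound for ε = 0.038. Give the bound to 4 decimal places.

Exponent: 2nε²/(b − a)² = 2·538·0.038² / 1² = 1.55374.
Bound = exp(−1.55374) = 0.21145.

0.2115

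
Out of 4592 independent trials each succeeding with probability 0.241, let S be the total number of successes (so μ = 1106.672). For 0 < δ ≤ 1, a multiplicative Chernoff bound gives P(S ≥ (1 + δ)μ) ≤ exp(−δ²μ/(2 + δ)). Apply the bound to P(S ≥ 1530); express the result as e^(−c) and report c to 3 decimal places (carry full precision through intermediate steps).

Write 1530 = (1 + δ)μ, so δ = 1530/1106.672 − 1 = 0.3825235…
Then the exponent is δ²μ/(2 + δ) = (1530 − μ)² / (μ·(2 + δ)) = 67.966966.

67.967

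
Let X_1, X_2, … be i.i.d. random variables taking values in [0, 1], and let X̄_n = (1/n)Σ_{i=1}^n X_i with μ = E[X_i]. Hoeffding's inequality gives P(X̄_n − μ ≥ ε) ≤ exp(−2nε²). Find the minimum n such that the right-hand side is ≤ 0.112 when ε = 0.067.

244

Require exp(−2nε²) ≤ 0.112, i.e. 2nε² ≥ ln(1/0.112) = 2.189256.
So n ≥ 2.189256 / (2·0.067²) = 243.847.
The smallest integer n is 244.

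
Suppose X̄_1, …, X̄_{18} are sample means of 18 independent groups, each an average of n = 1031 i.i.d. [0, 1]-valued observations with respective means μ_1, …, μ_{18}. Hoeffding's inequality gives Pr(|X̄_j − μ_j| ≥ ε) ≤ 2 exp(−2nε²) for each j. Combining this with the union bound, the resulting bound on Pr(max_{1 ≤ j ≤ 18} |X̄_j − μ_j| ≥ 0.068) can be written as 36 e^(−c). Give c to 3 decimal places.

Union bound over the 18 events: Pr(max_{1 ≤ j ≤ 18} |X̄_j − μ_j| ≥ 0.068) ≤ 18·2·exp(−2nε²) = 36 exp(−2·1031·0.068²).
So c = 2·1031·0.068² = 9.5347.

9.535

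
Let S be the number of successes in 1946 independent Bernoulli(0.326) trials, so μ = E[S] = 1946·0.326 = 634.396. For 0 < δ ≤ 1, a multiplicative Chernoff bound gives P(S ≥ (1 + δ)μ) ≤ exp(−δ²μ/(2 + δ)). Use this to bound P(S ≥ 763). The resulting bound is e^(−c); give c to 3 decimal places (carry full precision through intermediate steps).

11.836

Write 763 = (1 + δ)μ, so δ = 763/634.396 − 1 = 0.2027188…
Then the exponent is δ²μ/(2 + δ) = (763 − μ)² / (μ·(2 + δ)) = 11.835578.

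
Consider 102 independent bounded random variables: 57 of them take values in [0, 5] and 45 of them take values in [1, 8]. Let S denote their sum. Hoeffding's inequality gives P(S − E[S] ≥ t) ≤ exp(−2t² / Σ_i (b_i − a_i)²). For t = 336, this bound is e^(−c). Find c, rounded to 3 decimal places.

62.202

Σ(b_i − a_i)² = 57·5² + 45·7² = 3630.
c = 2t² / 3630 = 2·336² / 3630 = 62.2017.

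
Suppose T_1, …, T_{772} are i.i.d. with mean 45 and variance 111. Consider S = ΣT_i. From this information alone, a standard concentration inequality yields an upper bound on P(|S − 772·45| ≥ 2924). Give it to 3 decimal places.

0.010

With mean and variance of each term known, Chebyshev's inequality bounds the deviation of the sum (or sample mean).
Var(S) = n·Var(T_i) = 772·111 = 85692.
Chebyshev: P(|S − 772·45| ≥ 2924) ≤ Var(S)/2924² = 85692/8549776 = 0.0100.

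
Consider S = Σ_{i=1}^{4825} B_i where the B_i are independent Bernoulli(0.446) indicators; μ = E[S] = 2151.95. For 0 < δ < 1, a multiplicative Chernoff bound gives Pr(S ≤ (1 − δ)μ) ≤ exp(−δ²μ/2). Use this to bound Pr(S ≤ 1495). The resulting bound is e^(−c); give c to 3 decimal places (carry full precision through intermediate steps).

100.277

Write 1495 = (1 − δ)μ, so δ = 1 − 1495/2151.95 = 0.3052813…
Then the exponent is δ²μ/2 = (μ − 1495)²/(2μ) = 100.277261.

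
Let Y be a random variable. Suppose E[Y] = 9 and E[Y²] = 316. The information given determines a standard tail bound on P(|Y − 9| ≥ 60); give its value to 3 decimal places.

The first two moments determine the variance, so Chebyshev's inequality is the sharpest standard bound available.
Var(Y) = E[Y²] − (E[Y])² = 316 − 81 = 235.
Chebyshev's inequality: P(|Y − μ| ≥ t) ≤ Var(Y)/t² = 235/3600 = 0.0653.

0.065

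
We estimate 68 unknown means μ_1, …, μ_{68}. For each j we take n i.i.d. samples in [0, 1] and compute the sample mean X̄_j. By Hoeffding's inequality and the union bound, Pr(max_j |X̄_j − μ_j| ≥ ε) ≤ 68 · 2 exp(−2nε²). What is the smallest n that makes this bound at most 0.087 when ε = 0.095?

Need 2·68·exp(−2nε²) ≤ 0.087, i.e. exp(−2nε²) ≤ 0.087/136.
So 2nε² ≥ ln(136/0.087) = 7.354502.
Hence n ≥ 7.354502/(2·0.095²) = 407.452.
The smallest integer n is 408.

408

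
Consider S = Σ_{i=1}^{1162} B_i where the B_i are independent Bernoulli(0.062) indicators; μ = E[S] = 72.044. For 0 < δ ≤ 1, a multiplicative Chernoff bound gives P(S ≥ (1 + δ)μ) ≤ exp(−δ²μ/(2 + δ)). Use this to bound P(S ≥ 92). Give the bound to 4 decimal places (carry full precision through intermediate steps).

0.0882

Write 92 = (1 + δ)μ, so δ = 92/72.044 − 1 = 0.2769974…
Then the exponent is δ²μ/(2 + δ) = (92 − μ)² / (μ·(2 + δ)) = 2.427653.
Bound = exp(−2.427653) = 0.08824.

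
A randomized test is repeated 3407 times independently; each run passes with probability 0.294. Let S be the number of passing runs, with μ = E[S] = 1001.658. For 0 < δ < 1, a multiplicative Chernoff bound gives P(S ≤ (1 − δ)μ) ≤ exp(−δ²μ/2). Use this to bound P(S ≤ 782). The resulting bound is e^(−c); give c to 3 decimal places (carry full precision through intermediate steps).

24.085

Write 782 = (1 − δ)μ, so δ = 1 − 782/1001.658 = 0.2192944…
Then the exponent is δ²μ/2 = (μ − 782)²/(2μ) = 24.084886.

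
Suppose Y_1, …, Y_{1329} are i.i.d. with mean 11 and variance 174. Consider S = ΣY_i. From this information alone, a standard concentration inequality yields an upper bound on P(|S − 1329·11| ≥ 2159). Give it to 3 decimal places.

0.050

With mean and variance of each term known, Chebyshev's inequality bounds the deviation of the sum (or sample mean).
Var(S) = n·Var(Y_i) = 1329·174 = 231246.
Chebyshev: P(|S − 1329·11| ≥ 2159) ≤ Var(S)/2159² = 231246/4661281 = 0.0496.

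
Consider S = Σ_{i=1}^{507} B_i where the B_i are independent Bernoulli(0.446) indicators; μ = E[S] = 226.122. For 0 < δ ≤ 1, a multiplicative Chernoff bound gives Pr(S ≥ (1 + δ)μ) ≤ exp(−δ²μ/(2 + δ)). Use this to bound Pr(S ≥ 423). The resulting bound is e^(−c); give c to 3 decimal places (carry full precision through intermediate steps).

Write 423 = (1 + δ)μ, so δ = 423/226.122 − 1 = 0.8706716…
Then the exponent is δ²μ/(2 + δ) = (423 − μ)² / (μ·(2 + δ)) = 59.712884.

59.713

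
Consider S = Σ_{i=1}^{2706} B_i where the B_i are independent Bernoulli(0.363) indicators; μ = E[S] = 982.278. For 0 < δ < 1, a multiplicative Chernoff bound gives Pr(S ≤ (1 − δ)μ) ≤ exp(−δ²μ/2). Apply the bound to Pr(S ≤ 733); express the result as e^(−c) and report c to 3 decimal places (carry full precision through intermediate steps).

31.630

Write 733 = (1 − δ)μ, so δ = 1 − 733/982.278 = 0.2537754…
Then the exponent is δ²μ/2 = (μ − 733)²/(2μ) = 31.630313.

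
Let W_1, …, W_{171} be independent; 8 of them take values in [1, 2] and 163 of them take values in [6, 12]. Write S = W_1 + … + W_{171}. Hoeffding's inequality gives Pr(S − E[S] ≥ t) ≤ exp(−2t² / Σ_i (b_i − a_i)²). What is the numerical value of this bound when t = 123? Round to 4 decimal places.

Σ(b_i − a_i)² = 8·1² + 163·6² = 5876.
Exponent = 2·123² / 5876 = 5.14942.
Bound = exp(−5.14942) = 0.00580.

0.0058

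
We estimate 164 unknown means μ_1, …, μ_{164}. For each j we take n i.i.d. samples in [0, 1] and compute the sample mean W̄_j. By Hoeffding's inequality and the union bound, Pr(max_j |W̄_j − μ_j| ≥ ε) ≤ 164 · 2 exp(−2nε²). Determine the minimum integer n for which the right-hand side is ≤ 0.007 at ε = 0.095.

Need 2·164·exp(−2nε²) ≤ 0.007, i.e. exp(−2nε²) ≤ 0.007/328.
So 2nε² ≥ ln(328/0.007) = 10.754859.
Hence n ≥ 10.754859/(2·0.095²) = 595.837.
The smallest integer n is 596.

596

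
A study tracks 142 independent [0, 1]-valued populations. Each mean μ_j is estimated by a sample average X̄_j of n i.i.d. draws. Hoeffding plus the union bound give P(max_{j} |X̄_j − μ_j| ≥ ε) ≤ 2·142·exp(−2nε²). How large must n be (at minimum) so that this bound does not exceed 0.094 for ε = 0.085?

Need 2·142·exp(−2nε²) ≤ 0.094, i.e. exp(−2nε²) ≤ 0.094/284.
So 2nε² ≥ ln(284/0.094) = 8.013435.
Hence n ≥ 8.013435/(2·0.085²) = 554.563.
The smallest integer n is 555.

555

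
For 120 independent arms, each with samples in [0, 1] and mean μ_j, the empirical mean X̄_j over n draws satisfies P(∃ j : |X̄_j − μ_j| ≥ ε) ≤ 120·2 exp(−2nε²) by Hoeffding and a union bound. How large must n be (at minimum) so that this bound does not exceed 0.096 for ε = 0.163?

Need 2·120·exp(−2nε²) ≤ 0.096, i.e. exp(−2nε²) ≤ 0.096/240.
So 2nε² ≥ ln(240/0.096) = 7.824046.
Hence n ≥ 7.824046/(2·0.163²) = 147.240.
The smallest integer n is 148.

148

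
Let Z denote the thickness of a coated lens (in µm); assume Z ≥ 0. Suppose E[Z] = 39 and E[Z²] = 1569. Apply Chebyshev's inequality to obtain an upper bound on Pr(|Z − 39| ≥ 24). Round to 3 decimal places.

0.083

Var(Z) = E[Z²] − (E[Z])² = 1569 − 1521 = 48.
Chebyshev's inequality: Pr(|Z − μ| ≥ t) ≤ Var(Z)/t² = 48/576 = 0.0833.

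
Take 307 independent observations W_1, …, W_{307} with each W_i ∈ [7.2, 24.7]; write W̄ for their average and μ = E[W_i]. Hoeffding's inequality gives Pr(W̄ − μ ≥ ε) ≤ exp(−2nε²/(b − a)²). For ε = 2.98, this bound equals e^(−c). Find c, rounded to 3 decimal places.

17.804

c = 2nε²/(b − a)² = 2·307·2.98² / 17.5² = 17.8043.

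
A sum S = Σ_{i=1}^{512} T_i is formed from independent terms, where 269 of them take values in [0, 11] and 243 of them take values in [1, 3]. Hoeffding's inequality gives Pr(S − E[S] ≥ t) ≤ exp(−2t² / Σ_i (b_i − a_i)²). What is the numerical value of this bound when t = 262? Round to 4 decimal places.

0.0166

Σ(b_i − a_i)² = 269·11² + 243·2² = 33521.
Exponent = 2·262² / 33521 = 4.09558.
Bound = exp(−4.09558) = 0.01665.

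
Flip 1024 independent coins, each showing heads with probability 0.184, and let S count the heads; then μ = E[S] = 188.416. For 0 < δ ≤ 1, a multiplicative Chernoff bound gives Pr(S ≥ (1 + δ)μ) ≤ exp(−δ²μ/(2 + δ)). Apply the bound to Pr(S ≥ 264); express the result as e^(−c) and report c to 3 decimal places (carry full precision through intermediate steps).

12.628

Write 264 = (1 + δ)μ, so δ = 264/188.416 − 1 = 0.4011549…
Then the exponent is δ²μ/(2 + δ) = (264 − μ)² / (μ·(2 + δ)) = 12.627628.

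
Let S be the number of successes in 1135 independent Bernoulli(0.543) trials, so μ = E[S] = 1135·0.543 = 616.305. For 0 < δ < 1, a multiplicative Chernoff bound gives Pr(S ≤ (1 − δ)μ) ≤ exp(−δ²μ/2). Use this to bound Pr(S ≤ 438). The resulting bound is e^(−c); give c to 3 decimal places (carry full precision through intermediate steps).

25.793

Write 438 = (1 − δ)μ, so δ = 1 − 438/616.305 = 0.2893129…
Then the exponent is δ²μ/2 = (μ − 438)²/(2μ) = 25.792970.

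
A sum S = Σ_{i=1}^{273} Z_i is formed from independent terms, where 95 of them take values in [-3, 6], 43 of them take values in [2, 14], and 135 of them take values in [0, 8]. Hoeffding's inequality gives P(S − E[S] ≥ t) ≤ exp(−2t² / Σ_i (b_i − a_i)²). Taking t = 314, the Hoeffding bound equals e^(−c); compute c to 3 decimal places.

8.754

Σ(b_i − a_i)² = 95·9² + 43·12² + 135·8² = 22527.
c = 2t² / 22527 = 2·314² / 22527 = 8.7536.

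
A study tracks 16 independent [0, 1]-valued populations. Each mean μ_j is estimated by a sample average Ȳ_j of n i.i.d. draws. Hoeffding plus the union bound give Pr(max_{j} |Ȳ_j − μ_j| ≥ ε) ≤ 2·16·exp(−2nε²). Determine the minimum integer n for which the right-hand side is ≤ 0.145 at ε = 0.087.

357

Need 2·16·exp(−2nε²) ≤ 0.145, i.e. exp(−2nε²) ≤ 0.145/32.
So 2nε² ≥ ln(32/0.145) = 5.396757.
Hence n ≥ 5.396757/(2·0.087²) = 356.504.
The smallest integer n is 357.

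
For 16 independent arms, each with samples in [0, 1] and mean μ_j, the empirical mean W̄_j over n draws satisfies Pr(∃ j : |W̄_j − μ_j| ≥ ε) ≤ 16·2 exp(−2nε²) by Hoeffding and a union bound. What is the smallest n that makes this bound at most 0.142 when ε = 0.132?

156

Need 2·16·exp(−2nε²) ≤ 0.142, i.e. exp(−2nε²) ≤ 0.142/32.
So 2nε² ≥ ln(32/0.142) = 5.417664.
Hence n ≥ 5.417664/(2·0.132²) = 155.466.
The smallest integer n is 156.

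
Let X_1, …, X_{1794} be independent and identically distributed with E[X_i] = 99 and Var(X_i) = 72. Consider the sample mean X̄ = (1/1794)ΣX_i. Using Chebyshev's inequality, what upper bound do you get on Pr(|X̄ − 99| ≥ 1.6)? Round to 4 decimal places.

Var(X̄) = Var(X_i)/n = 72/1794 = 0.040134.
Chebyshev: Pr(|X̄ − 99| ≥ 1.6) ≤ Var(X̄)/(1.6)² = 72/(1794·1.6²) = 0.0157.

0.0157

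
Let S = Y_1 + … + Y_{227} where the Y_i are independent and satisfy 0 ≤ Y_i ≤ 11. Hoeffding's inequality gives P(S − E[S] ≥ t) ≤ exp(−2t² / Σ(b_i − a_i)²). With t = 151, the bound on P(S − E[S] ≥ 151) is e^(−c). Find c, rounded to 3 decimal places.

1.660

Σ(b_i − a_i)² = 227·(11)² = 27467.
c = 2t²/27467 = 2·151²/27467 = 1.6602.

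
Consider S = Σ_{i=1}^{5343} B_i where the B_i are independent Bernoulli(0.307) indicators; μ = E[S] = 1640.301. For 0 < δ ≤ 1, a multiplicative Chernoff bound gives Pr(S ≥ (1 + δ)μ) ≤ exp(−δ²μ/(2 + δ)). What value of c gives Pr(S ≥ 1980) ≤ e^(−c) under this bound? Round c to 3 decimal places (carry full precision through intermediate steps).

Write 1980 = (1 + δ)μ, so δ = 1980/1640.301 − 1 = 0.2070955…
Then the exponent is δ²μ/(2 + δ) = (1980 − μ)² / (μ·(2 + δ)) = 31.874535.

31.875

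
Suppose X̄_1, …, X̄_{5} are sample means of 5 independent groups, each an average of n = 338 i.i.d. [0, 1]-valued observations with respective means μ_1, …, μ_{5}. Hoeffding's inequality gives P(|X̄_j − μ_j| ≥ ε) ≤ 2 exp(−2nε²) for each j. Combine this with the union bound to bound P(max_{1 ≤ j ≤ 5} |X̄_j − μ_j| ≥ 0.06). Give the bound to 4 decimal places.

Per-experiment Hoeffding bound: 2·exp(−2·338·0.06²) = 2·exp(−2.43360) = 0.17544.
Union bound over 5 events: 5·0.17544 = 0.87720.

0.8772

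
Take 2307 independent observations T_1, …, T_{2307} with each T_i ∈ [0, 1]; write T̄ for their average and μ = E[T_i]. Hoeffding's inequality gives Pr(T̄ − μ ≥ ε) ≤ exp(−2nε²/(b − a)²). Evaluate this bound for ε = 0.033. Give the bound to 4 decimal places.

0.0066

Exponent: 2nε²/(b − a)² = 2·2307·0.033² / 1² = 5.02465.
Bound = exp(−5.02465) = 0.00657.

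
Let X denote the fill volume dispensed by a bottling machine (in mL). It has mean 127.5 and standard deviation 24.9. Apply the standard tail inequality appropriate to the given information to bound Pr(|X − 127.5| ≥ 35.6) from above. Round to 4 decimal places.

0.4892

Mean and variance are known, so Chebyshev's inequality applies.
Chebyshev: Pr(|X − μ| ≥ t) ≤ Var(X)/t².
Var(X) = σ² = 24.9² = 620.01.
Bound = 620.01 / 1267.36 = 0.4892.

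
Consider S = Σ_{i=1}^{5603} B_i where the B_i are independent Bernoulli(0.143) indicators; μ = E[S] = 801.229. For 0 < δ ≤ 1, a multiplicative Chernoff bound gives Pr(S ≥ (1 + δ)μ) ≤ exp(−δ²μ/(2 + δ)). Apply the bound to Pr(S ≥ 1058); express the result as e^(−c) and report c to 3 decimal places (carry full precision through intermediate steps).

Write 1058 = (1 + δ)μ, so δ = 1058/801.229 − 1 = 0.3204714…
Then the exponent is δ²μ/(2 + δ) = (1058 − μ)² / (μ·(2 + δ)) = 35.461660.

35.462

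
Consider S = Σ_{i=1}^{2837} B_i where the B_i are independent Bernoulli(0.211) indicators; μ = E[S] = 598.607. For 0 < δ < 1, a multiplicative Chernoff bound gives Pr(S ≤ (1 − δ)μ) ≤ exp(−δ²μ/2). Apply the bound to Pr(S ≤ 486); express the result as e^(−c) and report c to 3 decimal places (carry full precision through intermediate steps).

Write 486 = (1 − δ)μ, so δ = 1 − 486/598.607 = 0.1881151…
Then the exponent is δ²μ/2 = (μ − 486)²/(2μ) = 10.591537.

10.592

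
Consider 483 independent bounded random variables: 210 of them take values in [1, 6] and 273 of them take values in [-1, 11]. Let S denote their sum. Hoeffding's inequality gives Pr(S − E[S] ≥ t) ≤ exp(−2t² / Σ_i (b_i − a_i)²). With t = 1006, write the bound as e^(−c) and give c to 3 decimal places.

45.421

Σ(b_i − a_i)² = 210·5² + 273·12² = 44562.
c = 2t² / 44562 = 2·1006² / 44562 = 45.4215.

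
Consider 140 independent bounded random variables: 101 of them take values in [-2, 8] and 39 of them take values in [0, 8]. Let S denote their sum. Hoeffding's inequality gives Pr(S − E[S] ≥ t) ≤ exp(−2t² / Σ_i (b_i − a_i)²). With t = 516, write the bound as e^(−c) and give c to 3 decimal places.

42.276

Σ(b_i − a_i)² = 101·10² + 39·8² = 12596.
c = 2t² / 12596 = 2·516² / 12596 = 42.2763.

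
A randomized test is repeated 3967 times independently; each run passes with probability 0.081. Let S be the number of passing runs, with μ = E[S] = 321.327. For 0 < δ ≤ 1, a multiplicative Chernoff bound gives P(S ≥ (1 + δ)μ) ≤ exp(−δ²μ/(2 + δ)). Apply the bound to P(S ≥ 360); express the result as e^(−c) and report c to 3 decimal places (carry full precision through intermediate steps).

2.195

Write 360 = (1 + δ)μ, so δ = 360/321.327 − 1 = 0.120354…
Then the exponent is δ²μ/(2 + δ) = (360 − μ)² / (μ·(2 + δ)) = 2.195129.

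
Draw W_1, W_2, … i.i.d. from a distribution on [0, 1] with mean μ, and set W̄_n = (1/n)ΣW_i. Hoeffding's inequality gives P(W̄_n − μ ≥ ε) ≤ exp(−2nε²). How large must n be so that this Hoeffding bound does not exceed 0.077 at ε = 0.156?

53

Require exp(−2nε²) ≤ 0.077, i.e. 2nε² ≥ ln(1/0.077) = 2.563950.
So n ≥ 2.563950 / (2·0.156²) = 52.678.
The smallest integer n is 53.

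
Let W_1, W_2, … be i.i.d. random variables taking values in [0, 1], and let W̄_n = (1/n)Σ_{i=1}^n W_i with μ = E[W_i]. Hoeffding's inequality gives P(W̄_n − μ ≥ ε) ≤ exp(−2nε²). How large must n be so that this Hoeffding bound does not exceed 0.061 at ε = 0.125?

Require exp(−2nε²) ≤ 0.061, i.e. 2nε² ≥ ln(1/0.061) = 2.796881.
So n ≥ 2.796881 / (2·0.125²) = 89.500.
The smallest integer n is 90.

90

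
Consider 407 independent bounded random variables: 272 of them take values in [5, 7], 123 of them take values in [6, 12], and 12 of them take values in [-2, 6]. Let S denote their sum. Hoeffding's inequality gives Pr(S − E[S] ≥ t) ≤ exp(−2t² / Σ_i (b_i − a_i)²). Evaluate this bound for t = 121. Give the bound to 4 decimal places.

Σ(b_i − a_i)² = 272·2² + 123·6² + 12·8² = 6284.
Exponent = 2·121² / 6284 = 4.65977.
Bound = exp(−4.65977) = 0.00947.

0.0095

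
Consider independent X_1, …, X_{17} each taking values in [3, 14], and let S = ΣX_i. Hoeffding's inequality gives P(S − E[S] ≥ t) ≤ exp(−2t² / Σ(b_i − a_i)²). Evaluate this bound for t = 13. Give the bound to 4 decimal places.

0.8485

Σ(b_i − a_i)² = 17·(11)² = 2057.
Exponent = 2·13²/2057 = 0.1643.
Bound = exp(−0.1643) = 0.84847.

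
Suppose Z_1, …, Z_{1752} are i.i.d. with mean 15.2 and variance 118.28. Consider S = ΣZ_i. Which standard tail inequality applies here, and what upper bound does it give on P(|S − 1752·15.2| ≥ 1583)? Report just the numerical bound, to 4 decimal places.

0.0827

With mean and variance of each term known, Chebyshev's inequality bounds the deviation of the sum (or sample mean).
Var(S) = n·Var(Z_i) = 1752·118.28 = 207226.56.
Chebyshev: P(|S − 1752·15.2| ≥ 1583) ≤ Var(S)/1583² = 207226.56/2505889 = 0.0827.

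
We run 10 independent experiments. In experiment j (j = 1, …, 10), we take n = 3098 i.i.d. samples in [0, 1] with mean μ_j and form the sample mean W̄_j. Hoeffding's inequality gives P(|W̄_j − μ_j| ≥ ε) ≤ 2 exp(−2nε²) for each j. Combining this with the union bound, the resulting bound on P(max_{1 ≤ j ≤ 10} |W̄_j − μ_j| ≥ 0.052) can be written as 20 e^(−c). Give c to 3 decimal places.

Union bound over the 10 events: P(max_{1 ≤ j ≤ 10} |W̄_j − μ_j| ≥ 0.052) ≤ 10·2·exp(−2nε²) = 20 exp(−2·3098·0.052²).
So c = 2·3098·0.052² = 16.7540.

16.754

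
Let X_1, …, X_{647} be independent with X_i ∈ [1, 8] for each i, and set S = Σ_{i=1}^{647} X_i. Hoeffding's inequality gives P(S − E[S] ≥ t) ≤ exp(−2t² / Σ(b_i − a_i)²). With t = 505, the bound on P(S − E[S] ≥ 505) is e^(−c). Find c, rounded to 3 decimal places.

16.088

Σ(b_i − a_i)² = 647·(7)² = 31703.
c = 2t²/31703 = 2·505²/31703 = 16.0884.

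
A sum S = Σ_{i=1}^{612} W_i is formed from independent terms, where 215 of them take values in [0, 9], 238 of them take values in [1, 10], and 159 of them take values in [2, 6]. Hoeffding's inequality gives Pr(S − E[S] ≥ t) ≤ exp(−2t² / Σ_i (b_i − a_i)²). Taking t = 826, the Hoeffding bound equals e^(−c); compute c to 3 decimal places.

Σ(b_i − a_i)² = 215·9² + 238·9² + 159·4² = 39237.
c = 2t² / 39237 = 2·826² / 39237 = 34.7772.

34.777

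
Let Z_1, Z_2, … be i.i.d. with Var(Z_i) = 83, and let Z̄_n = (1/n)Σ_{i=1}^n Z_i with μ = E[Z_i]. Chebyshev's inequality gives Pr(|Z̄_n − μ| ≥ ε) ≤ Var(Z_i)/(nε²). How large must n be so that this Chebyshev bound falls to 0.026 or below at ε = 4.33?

Require 83/(n·4.33²) ≤ 0.026, i.e. n ≥ 83/(0.026·4.33²) = 170.266.
The smallest integer n is 171.

171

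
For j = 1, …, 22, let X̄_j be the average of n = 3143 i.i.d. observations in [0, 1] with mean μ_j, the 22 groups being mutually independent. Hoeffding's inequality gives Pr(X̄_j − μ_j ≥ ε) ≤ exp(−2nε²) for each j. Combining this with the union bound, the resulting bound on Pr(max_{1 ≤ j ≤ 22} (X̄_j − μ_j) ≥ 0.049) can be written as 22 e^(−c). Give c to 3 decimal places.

15.093

Union bound over the 22 events: Pr(max_{1 ≤ j ≤ 22} (X̄_j − μ_j) ≥ 0.049) ≤ 22·exp(−2nε²) = 22 exp(−2·3143·0.049²).
So c = 2·3143·0.049² = 15.0927.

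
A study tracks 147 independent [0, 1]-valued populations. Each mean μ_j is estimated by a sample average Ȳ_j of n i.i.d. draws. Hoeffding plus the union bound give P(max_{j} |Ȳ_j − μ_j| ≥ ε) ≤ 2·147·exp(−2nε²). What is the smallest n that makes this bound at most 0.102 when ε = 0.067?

Need 2·147·exp(−2nε²) ≤ 0.102, i.e. exp(−2nε²) ≤ 0.102/294.
So 2nε² ≥ ln(294/0.102) = 7.966362.
Hence n ≥ 7.966362/(2·0.067²) = 887.320.
The smallest integer n is 888.

888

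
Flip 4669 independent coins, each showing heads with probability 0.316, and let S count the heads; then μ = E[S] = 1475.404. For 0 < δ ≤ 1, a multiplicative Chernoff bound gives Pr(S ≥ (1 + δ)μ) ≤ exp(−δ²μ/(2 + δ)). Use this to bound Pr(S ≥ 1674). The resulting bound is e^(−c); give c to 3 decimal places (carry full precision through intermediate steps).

12.523

Write 1674 = (1 + δ)μ, so δ = 1674/1475.404 − 1 = 0.1346045…
Then the exponent is δ²μ/(2 + δ) = (1674 − μ)² / (μ·(2 + δ)) = 12.523122.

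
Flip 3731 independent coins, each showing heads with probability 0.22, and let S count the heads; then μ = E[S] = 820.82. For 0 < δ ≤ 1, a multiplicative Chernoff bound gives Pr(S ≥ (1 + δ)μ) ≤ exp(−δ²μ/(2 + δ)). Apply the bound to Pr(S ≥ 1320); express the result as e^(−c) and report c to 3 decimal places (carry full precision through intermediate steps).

Write 1320 = (1 + δ)μ, so δ = 1320/820.82 − 1 = 0.6081479…
Then the exponent is δ²μ/(2 + δ) = (1320 − μ)² / (μ·(2 + δ)) = 116.394967.

116.395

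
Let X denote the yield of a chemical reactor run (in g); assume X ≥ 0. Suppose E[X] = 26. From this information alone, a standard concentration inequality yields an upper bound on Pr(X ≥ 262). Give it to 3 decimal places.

0.099

Only the mean of a non-negative variable is known, so Markov's inequality is the applicable tail bound.
Markov's inequality: for a non-negative random variable, Pr(X ≥ a) ≤ E[X]/a.
Here E[X] = 26 and a = 262, so the bound is 26/262 = 0.0992.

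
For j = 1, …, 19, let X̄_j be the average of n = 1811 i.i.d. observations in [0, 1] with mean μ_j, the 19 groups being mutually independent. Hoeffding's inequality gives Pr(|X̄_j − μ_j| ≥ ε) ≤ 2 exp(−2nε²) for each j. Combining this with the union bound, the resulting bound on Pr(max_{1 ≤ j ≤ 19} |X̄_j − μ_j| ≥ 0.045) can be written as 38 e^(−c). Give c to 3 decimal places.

Union bound over the 19 events: Pr(max_{1 ≤ j ≤ 19} |X̄_j − μ_j| ≥ 0.045) ≤ 19·2·exp(−2nε²) = 38 exp(−2·1811·0.045²).
So c = 2·1811·0.045² = 7.3346.

7.335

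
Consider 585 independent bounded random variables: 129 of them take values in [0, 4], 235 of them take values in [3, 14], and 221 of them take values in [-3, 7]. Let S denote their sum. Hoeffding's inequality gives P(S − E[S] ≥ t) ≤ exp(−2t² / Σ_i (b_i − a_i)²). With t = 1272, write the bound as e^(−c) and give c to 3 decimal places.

61.521

Σ(b_i − a_i)² = 129·4² + 235·11² + 221·10² = 52599.
c = 2t² / 52599 = 2·1272² / 52599 = 61.5215.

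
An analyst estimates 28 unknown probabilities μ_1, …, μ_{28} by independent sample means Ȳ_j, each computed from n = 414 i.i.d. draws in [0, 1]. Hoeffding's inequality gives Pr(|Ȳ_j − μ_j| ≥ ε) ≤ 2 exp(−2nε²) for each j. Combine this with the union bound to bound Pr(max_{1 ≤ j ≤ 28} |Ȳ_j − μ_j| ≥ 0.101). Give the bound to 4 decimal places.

0.0120

Per-experiment Hoeffding bound: 2·exp(−2·414·0.101²) = 2·exp(−8.44643) = 0.00042933.
Union bound over 28 events: 28·0.00042933 = 0.01202.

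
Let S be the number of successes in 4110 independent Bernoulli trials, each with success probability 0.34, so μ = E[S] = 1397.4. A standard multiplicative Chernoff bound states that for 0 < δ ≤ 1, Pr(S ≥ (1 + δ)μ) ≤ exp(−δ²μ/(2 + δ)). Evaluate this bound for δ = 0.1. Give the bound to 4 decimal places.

0.0013

Exponent = δ²μ/(2 + δ) = 0.1²·1397.4/2.1 = 6.6543.
Bound = exp(−6.6543) = 0.00129.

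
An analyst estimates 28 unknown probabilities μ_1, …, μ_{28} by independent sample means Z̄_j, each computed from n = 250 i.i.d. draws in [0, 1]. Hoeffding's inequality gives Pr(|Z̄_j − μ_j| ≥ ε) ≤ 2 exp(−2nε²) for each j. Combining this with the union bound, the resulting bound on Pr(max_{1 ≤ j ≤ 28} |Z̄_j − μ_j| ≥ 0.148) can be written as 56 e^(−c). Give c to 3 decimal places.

10.952

Union bound over the 28 events: Pr(max_{1 ≤ j ≤ 28} |Z̄_j − μ_j| ≥ 0.148) ≤ 28·2·exp(−2nε²) = 56 exp(−2·250·0.148²).
So c = 2·250·0.148² = 10.9520.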